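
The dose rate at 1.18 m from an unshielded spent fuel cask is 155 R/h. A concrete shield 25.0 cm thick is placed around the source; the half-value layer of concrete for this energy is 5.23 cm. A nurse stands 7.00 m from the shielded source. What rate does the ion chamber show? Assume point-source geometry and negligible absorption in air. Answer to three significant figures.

0.160 R/h

Distance alone: (1.18/7.00)² = 0.02842, so 155 × 0.02842 = 4.405 R/h.
Shield: 25.0/5.23 = 4.780 half-value layers → attenuation 2^(−4.780) = 0.03640.
Combined: 4.405 × 0.03640 = 0.1603 R/h.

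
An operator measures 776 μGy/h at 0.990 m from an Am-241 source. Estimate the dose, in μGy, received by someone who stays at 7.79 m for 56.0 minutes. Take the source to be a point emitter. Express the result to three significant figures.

11.7 μGy

Since intensity falls as 1/r², rate at 7.79 m:
776 × (0.990/7.79)² = 776 × 0.01615 = 12.53 μGy/h.
Dose = rate × time = 12.53 μGy/h × 0.9333 h = 11.69 μGy.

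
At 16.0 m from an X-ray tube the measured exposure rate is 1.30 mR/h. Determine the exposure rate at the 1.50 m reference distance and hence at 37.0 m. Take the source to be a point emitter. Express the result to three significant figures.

148 mR/h; 0.243 mR/h

Intensity scales as (d₁/d₂)², so
At 1.50 m: (16.0/1.50)² = 113.8, so 1.30 × 113.8 = 147.9 mR/h
At 37.0 m: (1.50/37.0)² = 0.001644, so 147.9 × 0.001644 = 0.2431 mR/h.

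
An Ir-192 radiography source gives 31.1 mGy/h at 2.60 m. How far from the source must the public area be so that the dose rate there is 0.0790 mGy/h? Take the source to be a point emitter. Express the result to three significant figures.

51.6 m

Intensity scales as (d₁/d₂)², so d₂ = d₁·√(I₁/I₂).
I₁/I₂ = 31.1/0.0790 = 393.7, so d₂ = 2.60 × √393.7 = 51.59 m.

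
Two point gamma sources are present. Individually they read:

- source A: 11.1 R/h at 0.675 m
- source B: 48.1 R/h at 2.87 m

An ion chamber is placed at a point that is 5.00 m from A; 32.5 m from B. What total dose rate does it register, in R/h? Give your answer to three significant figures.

0.577 R/h

Each source contributes Iᵢ·(dᵢ/rᵢ)²; contributions add.
A: 11.1 × (0.675/5.00)² = 0.2023 R/h
B: 48.1 × (2.87/32.5)² = 0.3751 R/h
Total = 0.2023 + 0.3751 = 0.5774 R/h.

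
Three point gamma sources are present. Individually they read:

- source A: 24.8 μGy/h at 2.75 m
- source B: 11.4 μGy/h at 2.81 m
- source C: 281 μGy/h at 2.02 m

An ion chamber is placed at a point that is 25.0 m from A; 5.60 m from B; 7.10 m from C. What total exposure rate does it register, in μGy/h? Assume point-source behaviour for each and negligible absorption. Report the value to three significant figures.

25.9 μGy/h

By superposition, sum each source's inverse-square contribution:
A: 24.8 × (2.75/25.0)² = 0.3001 μGy/h
B: 11.4 × (2.81/5.60)² = 2.870 μGy/h
C: 281 × (2.02/7.10)² = 22.75 μGy/h
Total = 0.3001 + 2.870 + 22.75 = 25.92 μGy/h.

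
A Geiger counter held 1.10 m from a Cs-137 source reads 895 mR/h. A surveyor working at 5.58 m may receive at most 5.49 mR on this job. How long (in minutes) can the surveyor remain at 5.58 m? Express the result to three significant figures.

9.47 min

Applying the 1/r² law, rate at 5.58 m:
895 × (1.10/5.58)² = 895 × 0.03886 = 34.78 mR/h.
Stay time = 5.49 mR ÷ 34.78 mR/h = 0.1578 h = 9.468 min.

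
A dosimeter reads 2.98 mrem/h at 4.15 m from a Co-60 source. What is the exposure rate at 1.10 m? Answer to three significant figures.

42.4 mrem/h

Using I₁d₁² = I₂d₂², the rate at 1.10 m is
2.98 × (4.15/1.10)² = 2.98 × 14.23 = 42.41 mrem/h.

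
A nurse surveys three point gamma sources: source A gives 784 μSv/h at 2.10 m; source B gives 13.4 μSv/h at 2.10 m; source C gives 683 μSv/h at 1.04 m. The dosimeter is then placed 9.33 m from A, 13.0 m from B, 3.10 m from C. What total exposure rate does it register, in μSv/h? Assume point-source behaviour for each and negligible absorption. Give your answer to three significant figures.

117 μSv/h

By superposition, sum each source's inverse-square contribution:
A: 784 × (2.10/9.33)² = 39.72 μSv/h
B: 13.4 × (2.10/13.0)² = 0.3497 μSv/h
C: 683 × (1.04/3.10)² = 76.87 μSv/h
Total = 39.72 + 0.3497 + 76.87 = 116.9 μSv/h.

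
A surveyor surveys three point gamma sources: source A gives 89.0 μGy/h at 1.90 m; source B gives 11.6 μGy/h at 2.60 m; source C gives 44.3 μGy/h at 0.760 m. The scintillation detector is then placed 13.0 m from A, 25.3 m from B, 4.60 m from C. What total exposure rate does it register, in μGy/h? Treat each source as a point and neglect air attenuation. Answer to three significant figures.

3.23 μGy/h

By superposition, sum each source's inverse-square contribution:
A: 89.0 × (1.90/13.0)² = 1.901 μGy/h
B: 11.6 × (2.60/25.3)² = 0.1225 μGy/h
C: 44.3 × (0.760/4.60)² = 1.209 μGy/h
Total = 1.901 + 0.1225 + 1.209 = 3.232 μGy/h.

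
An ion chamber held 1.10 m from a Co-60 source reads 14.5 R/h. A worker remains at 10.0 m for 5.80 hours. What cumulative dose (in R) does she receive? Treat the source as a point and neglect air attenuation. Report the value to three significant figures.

Using I₁d₁² = I₂d₂², rate at 10.0 m:
14.5 × (1.10/10.0)² = 14.5 × 0.01210 = 0.1754 R/h.
Dose = rate × time = 0.1754 R/h × 5.800 h = 1.017 R.

1.02 R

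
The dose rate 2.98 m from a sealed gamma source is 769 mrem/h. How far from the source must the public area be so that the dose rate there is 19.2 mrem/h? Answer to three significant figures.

Using I₁d₁² = I₂d₂², d₂ = d₁·√(I₁/I₂).
I₁/I₂ = 769/19.2 = 40.05, so d₂ = 2.98 × √40.05 = 18.86 m.

18.9 m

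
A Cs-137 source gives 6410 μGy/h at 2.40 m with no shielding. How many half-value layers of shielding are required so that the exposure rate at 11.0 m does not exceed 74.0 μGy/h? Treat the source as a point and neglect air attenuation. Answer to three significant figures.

2.04 half-value layers

At 11.0 m, distance alone gives 6410 × (2.40/11.0)² = 6410 × 0.04760 = 305.1 μGy/h.
Further attenuation needed: 305.1/74.0 = 4.123.
n = log₂(4.123) = 2.044 half-value layers.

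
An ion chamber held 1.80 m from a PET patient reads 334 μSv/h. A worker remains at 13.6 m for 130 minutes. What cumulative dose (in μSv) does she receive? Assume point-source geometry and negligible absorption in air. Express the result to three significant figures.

Applying the 1/r² law, rate at 13.6 m:
334 × (1.80/13.6)² = 334 × 0.01752 = 5.852 μSv/h.
Dose = rate × time = 5.852 μSv/h × 2.167 h = 12.68 μSv.

12.7 μSv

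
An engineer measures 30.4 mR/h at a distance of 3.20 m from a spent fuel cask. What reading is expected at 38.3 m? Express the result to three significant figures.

0.212 mR/h

Since intensity falls as 1/r², the rate at 38.3 m is
30.4 × (3.20/38.3)² = 30.4 × 0.006981 = 0.2122 mR/h.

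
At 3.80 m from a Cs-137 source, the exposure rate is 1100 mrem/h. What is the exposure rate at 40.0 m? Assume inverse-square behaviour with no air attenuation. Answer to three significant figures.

Since intensity falls as 1/r², the rate at 40.0 m is
(3.80/40.0)² = 0.009025, so 1100 × 0.009025 = 9.928 mrem/h.

9.93 mrem/h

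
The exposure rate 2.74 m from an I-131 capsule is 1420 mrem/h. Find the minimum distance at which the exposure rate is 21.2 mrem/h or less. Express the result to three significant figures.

22.4 m

Using I₁d₁² = I₂d₂², d₂ = d₁·√(I₁/I₂).
I₁/I₂ = 1420/21.2 = 66.98, so d₂ = 2.74 × √66.98 = 22.42 m.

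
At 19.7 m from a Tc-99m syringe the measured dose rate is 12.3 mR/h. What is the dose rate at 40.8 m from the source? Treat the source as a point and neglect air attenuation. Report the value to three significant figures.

Using I₁d₁² = I₂d₂², scaling from 19.7 m to 40.8 m:
(19.7/40.8)² = 0.2331, so 12.3 × 0.2331 = 2.867 mR/h.

2.87 mR/h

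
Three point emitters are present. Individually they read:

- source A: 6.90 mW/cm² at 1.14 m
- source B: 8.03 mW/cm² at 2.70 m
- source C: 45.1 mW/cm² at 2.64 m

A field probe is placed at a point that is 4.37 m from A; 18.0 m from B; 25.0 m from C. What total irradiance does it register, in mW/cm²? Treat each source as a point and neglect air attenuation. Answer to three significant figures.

Each source contributes Iᵢ·(dᵢ/rᵢ)²; contributions add.
A: 6.90 × (1.14/4.37)² = 0.4696 mW/cm²
B: 8.03 × (2.70/18.0)² = 0.1807 mW/cm²
C: 45.1 × (2.64/25.0)² = 0.5029 mW/cm²
Total = 0.4696 + 0.1807 + 0.5029 = 1.153 mW/cm².

1.15 mW/cm²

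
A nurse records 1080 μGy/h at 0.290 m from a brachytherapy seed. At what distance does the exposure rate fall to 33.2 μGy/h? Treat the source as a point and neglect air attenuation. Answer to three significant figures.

1.65 m

Applying the 1/r² law, d₂ = d₁·√(I₁/I₂).
I₁/I₂ = 1080/33.2 = 32.53, so d₂ = 0.290 × √32.53 = 1.654 m.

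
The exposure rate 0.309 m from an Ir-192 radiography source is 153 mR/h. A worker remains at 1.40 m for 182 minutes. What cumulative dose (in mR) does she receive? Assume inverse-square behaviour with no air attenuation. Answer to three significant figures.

22.6 mR

By the inverse-square law, rate at 1.40 m:
153 × (0.309/1.40)² = 153 × 0.04871 = 7.453 mR/h.
Dose = rate × time = 7.453 mR/h × 3.033 h = 22.60 mR.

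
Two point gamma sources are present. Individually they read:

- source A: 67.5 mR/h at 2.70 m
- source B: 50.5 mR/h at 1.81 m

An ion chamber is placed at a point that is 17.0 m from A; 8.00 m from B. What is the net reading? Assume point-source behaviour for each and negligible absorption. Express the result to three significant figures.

4.29 mR/h

By superposition, sum each source's inverse-square contribution:
A: 67.5 × (2.70/17.0)² = 1.703 mR/h
B: 50.5 × (1.81/8.00)² = 2.585 mR/h
Total = 1.703 + 2.585 = 4.288 mR/h.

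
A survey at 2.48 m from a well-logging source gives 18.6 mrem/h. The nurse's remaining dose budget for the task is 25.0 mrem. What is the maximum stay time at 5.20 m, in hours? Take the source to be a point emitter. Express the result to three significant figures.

5.91 h

Intensity scales as (d₁/d₂)², so rate at 5.20 m:
(2.48/5.20)² = 0.2275, so 18.6 × 0.2275 = 4.232 mrem/h.
Stay time = 25.0 mrem ÷ 4.232 mrem/h = 5.907 h.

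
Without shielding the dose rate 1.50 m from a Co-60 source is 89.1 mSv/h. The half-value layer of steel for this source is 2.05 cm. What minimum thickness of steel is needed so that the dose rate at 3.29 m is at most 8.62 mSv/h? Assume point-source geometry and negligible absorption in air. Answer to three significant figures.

At 3.29 m, distance alone gives 89.1 × (1.50/3.29)² = 89.1 × 0.2079 = 18.52 mSv/h.
Further attenuation needed: 18.52/8.62 = 2.148.
n = log₂(2.148) = 1.103 half-value layers.
Thickness = 1.103 × 2.05 cm = 2.261 cm.

2.26 cm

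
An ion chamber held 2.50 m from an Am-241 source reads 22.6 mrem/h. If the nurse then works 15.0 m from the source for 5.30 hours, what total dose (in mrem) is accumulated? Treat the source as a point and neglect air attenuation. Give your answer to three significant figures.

Using I₁d₁² = I₂d₂², rate at 15.0 m:
(2.50/15.0)² = 0.02778, so 22.6 × 0.02778 = 0.6278 mrem/h.
Dose = rate × time = 0.6278 mrem/h × 5.300 h = 3.327 mrem.

3.33 mrem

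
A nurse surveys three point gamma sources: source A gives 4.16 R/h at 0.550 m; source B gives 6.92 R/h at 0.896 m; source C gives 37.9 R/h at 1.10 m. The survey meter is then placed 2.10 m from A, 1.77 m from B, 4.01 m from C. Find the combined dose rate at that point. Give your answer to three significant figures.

4.91 R/h

By superposition, sum each source's inverse-square contribution:
A: 4.16 × (0.550/2.10)² = 0.2854 R/h
B: 6.92 × (0.896/1.77)² = 1.773 R/h
C: 37.9 × (1.10/4.01)² = 2.852 R/h
Total = 0.2854 + 1.773 + 2.852 = 4.910 R/h.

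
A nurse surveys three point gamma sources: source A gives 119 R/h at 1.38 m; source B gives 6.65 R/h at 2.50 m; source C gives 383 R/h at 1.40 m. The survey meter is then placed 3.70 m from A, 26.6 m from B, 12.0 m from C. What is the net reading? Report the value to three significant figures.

Each source contributes Iᵢ·(dᵢ/rᵢ)²; contributions add.
A: 119 × (1.38/3.70)² = 16.55 R/h
B: 6.65 × (2.50/26.6)² = 0.05874 R/h
C: 383 × (1.40/12.0)² = 5.213 R/h
Total = 16.55 + 0.05874 + 5.213 = 21.82 R/h.

21.8 R/h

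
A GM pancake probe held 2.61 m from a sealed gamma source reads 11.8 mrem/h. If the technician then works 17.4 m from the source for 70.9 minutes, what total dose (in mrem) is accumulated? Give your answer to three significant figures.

0.314 mrem

Since intensity falls as 1/r², rate at 17.4 m:
(2.61/17.4)² = 0.02250, so 11.8 × 0.02250 = 0.2655 mrem/h.
Dose = rate × time = 0.2655 mrem/h × 1.182 h = 0.3138 mrem.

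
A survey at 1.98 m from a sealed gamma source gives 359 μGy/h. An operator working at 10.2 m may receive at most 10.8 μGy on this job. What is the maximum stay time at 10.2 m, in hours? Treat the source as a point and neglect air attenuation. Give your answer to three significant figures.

0.798 h

By the inverse-square law, rate at 10.2 m:
(1.98/10.2)² = 0.03768, so 359 × 0.03768 = 13.53 μGy/h.
Stay time = 10.8 μGy ÷ 13.53 μGy/h = 0.7982 h.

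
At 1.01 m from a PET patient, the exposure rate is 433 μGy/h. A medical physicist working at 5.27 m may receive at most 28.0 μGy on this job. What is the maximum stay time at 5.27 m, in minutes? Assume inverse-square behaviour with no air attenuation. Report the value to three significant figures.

106 min

By the inverse-square law, rate at 5.27 m:
(1.01/5.27)² = 0.03673, so 433 × 0.03673 = 15.90 μGy/h.
Stay time = 28.0 μGy ÷ 15.90 μGy/h = 1.761 h = 105.7 min.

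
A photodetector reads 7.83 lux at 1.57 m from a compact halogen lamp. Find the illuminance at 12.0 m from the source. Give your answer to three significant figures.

Applying the 1/r² law, the rate at 12.0 m is
(1.57/12.0)² = 0.01712, so 7.83 × 0.01712 = 0.1340 lux.

0.134 lux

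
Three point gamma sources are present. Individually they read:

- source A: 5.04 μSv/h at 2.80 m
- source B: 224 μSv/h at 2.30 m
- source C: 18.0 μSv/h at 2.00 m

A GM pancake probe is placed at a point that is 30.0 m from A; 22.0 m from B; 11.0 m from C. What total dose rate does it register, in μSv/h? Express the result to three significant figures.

By superposition, sum each source's inverse-square contribution:
A: 5.04 × (2.80/30.0)² = 0.04390 μSv/h
B: 224 × (2.30/22.0)² = 2.448 μSv/h
C: 18.0 × (2.00/11.0)² = 0.5950 μSv/h
Total = 0.04390 + 2.448 + 0.5950 = 3.087 μSv/h.

3.09 μSv/h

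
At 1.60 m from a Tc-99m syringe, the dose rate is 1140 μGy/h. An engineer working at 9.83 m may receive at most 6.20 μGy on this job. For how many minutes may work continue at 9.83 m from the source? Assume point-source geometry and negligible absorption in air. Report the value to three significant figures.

12.3 min

By the inverse-square law, rate at 9.83 m:
(1.60/9.83)² = 0.02649, so 1140 × 0.02649 = 30.20 μGy/h.
Stay time = 6.20 μGy ÷ 30.20 μGy/h = 0.2053 h = 12.32 min.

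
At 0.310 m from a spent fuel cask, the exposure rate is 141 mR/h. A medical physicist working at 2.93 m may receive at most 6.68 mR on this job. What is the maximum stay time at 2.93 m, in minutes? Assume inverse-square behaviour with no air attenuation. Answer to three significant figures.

Intensity scales as (d₁/d₂)², so rate at 2.93 m:
(0.310/2.93)² = 0.01119, so 141 × 0.01119 = 1.578 mR/h.
Stay time = 6.68 mR ÷ 1.578 mR/h = 4.233 h = 254.0 min.

254 min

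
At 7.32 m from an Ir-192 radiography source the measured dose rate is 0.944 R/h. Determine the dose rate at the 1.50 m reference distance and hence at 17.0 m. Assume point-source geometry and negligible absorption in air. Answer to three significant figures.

22.5 R/h; 0.175 R/h

Since intensity falls as 1/r²,
At 1.50 m: 0.944 × (7.32/1.50)² = 0.944 × 23.81 = 22.48 R/h
At 17.0 m: 22.48 × (1.50/17.0)² = 22.48 × 0.007785 = 0.1750 R/h.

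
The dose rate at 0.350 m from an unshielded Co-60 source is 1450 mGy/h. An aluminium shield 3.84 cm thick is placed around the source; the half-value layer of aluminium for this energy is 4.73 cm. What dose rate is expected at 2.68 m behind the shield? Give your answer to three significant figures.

Distance alone: 1450 × (0.350/2.68)² = 1450 × 0.01706 = 24.74 mGy/h.
Shield: 3.84/4.73 = 0.8118 half-value layers → attenuation 2^(−0.8118) = 0.5697.
Combined: 24.74 × 0.5697 = 14.09 mGy/h.

14.1 mGy/h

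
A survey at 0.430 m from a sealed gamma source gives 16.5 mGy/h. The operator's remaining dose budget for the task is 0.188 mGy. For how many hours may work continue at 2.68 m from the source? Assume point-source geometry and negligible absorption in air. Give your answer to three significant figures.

Using I₁d₁² = I₂d₂², rate at 2.68 m:
16.5 × (0.430/2.68)² = 16.5 × 0.02574 = 0.4247 mGy/h.
Stay time = 0.188 mGy ÷ 0.4247 mGy/h = 0.4427 h.

0.443 h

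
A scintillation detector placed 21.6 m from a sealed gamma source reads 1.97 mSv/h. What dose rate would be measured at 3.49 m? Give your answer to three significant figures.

Since intensity falls as 1/r², scaling from 21.6 m to 3.49 m:
(21.6/3.49)² = 38.31, so 1.97 × 38.31 = 75.47 mSv/h.

75.5 mSv/h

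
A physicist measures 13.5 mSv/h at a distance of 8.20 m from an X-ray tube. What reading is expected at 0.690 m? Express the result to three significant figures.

Using I₁d₁² = I₂d₂², the rate at 0.690 m is
(8.20/0.690)² = 141.2, so 13.5 × 141.2 = 1906 mSv/h.

1910 mSv/h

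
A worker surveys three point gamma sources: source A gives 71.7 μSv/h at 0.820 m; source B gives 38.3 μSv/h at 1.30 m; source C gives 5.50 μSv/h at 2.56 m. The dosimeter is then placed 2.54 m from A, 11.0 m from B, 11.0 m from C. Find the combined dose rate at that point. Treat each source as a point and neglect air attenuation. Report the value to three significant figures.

8.31 μSv/h

Each source contributes Iᵢ·(dᵢ/rᵢ)²; contributions add.
A: 71.7 × (0.820/2.54)² = 7.473 μSv/h
B: 38.3 × (1.30/11.0)² = 0.5349 μSv/h
C: 5.50 × (2.56/11.0)² = 0.2979 μSv/h
Total = 7.473 + 0.5349 + 0.2979 = 8.306 μSv/h.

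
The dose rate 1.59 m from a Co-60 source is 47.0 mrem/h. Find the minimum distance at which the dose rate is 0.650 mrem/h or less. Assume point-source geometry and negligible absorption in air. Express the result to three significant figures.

13.5 m

Using I₁d₁² = I₂d₂², d₂ = d₁·√(I₁/I₂).
I₁/I₂ = 47.0/0.650 = 72.31, so d₂ = 1.59 × √72.31 = 13.52 m.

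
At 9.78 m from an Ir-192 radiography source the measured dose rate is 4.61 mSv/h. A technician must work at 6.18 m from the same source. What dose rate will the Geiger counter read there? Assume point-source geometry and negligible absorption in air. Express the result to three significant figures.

Using I₁d₁² = I₂d₂², scaling from 9.78 m to 6.18 m:
(9.78/6.18)² = 2.504, so 4.61 × 2.504 = 11.54 mSv/h.

11.5 mSv/h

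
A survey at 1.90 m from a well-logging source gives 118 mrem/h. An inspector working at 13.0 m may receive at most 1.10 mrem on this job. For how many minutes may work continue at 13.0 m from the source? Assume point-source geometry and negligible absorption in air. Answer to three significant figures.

26.2 min

Using I₁d₁² = I₂d₂², rate at 13.0 m:
(1.90/13.0)² = 0.02136, so 118 × 0.02136 = 2.520 mrem/h.
Stay time = 1.10 mrem ÷ 2.520 mrem/h = 0.4365 h = 26.19 min.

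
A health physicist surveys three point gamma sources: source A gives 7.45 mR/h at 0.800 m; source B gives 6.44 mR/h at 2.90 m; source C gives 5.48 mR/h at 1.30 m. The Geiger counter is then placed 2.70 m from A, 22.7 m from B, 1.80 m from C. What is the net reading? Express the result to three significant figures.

3.62 mR/h

By superposition, sum each source's inverse-square contribution:
A: 7.45 × (0.800/2.70)² = 0.6540 mR/h
B: 6.44 × (2.90/22.7)² = 0.1051 mR/h
C: 5.48 × (1.30/1.80)² = 2.858 mR/h
Total = 0.6540 + 0.1051 + 2.858 = 3.617 mR/h.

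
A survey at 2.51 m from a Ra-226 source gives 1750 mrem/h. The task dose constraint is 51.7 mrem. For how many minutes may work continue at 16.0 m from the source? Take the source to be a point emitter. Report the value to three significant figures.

Using I₁d₁² = I₂d₂², rate at 16.0 m:
1750 × (2.51/16.0)² = 1750 × 0.02461 = 43.07 mrem/h.
Stay time = 51.7 mrem ÷ 43.07 mrem/h = 1.200 h = 72.00 min.

72.0 min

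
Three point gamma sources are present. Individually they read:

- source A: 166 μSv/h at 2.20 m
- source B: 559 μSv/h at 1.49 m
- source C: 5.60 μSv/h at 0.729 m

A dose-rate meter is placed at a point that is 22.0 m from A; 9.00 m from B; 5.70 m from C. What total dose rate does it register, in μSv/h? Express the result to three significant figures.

17.1 μSv/h

By superposition, sum each source's inverse-square contribution:
A: 166 × (2.20/22.0)² = 1.660 μSv/h
B: 559 × (1.49/9.00)² = 15.32 μSv/h
C: 5.60 × (0.729/5.70)² = 0.09160 μSv/h
Total = 1.660 + 15.32 + 0.09160 = 17.07 μSv/h.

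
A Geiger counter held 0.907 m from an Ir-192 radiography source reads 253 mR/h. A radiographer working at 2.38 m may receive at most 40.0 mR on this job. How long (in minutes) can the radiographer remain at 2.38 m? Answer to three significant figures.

Intensity scales as (d₁/d₂)², so rate at 2.38 m:
253 × (0.907/2.38)² = 253 × 0.1452 = 36.74 mR/h.
Stay time = 40.0 mR ÷ 36.74 mR/h = 1.089 h = 65.34 min.

65.3 min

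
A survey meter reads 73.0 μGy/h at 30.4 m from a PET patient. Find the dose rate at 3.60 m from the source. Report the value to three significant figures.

5210 μGy/h

Using I₁d₁² = I₂d₂², the rate at 3.60 m is
73.0 × (30.4/3.60)² = 73.0 × 71.31 = 5206 μGy/h.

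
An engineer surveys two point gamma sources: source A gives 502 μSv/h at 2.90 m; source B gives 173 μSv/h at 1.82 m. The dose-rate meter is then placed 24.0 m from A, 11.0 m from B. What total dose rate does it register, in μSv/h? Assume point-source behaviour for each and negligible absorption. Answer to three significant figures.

12.1 μSv/h

Each source contributes Iᵢ·(dᵢ/rᵢ)²; contributions add.
A: 502 × (2.90/24.0)² = 7.330 μSv/h
B: 173 × (1.82/11.0)² = 4.736 μSv/h
Total = 7.330 + 4.736 = 12.07 μSv/h.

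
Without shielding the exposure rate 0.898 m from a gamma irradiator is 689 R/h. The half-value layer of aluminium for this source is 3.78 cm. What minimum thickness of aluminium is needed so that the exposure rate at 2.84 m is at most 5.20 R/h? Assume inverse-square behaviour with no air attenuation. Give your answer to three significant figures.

At 2.84 m, distance alone gives 689 × (0.898/2.84)² = 689 × 0.09998 = 68.89 R/h.
Further attenuation needed: 68.89/5.20 = 13.25.
n = log₂(13.25) = 3.728 half-value layers.
Thickness = 3.728 × 3.78 cm = 14.09 cm.

14.1 cm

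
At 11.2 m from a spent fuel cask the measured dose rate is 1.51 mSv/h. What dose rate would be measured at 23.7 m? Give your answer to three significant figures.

Using I₁d₁² = I₂d₂², scaling from 11.2 m to 23.7 m:
(11.2/23.7)² = 0.2233, so 1.51 × 0.2233 = 0.3372 mSv/h.

0.337 mSv/h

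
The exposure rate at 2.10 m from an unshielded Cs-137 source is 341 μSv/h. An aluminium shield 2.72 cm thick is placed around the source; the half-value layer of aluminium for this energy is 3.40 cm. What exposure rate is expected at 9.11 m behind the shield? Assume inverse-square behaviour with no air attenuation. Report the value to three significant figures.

10.4 μSv/h

Distance alone: 341 × (2.10/9.11)² = 341 × 0.05314 = 18.12 μSv/h.
Shield: 2.72/3.40 = 0.8000 half-value layers → attenuation 2^(−0.8000) = 0.5743.
Combined: 18.12 × 0.5743 = 10.41 μSv/h.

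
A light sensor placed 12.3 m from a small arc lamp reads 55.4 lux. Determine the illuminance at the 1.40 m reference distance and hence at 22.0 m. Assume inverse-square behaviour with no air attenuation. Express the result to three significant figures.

Using I₁d₁² = I₂d₂²,
At 1.40 m: (12.3/1.40)² = 77.19, so 55.4 × 77.19 = 4276 lux
At 22.0 m: 4276 × (1.40/22.0)² = 4276 × 0.004050 = 17.32 lux.

4280 lux; 17.3 lux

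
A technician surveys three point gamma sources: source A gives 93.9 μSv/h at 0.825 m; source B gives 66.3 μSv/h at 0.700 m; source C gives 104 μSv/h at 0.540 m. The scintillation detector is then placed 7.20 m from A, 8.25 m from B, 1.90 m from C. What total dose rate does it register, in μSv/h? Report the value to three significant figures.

By superposition, sum each source's inverse-square contribution:
A: 93.9 × (0.825/7.20)² = 1.233 μSv/h
B: 66.3 × (0.700/8.25)² = 0.4773 μSv/h
C: 104 × (0.540/1.90)² = 8.401 μSv/h
Total = 1.233 + 0.4773 + 8.401 = 10.11 μSv/h.

10.1 μSv/h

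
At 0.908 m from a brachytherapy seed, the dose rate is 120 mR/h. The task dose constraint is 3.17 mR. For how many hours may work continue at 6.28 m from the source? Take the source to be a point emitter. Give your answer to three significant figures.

1.26 h

Using I₁d₁² = I₂d₂², rate at 6.28 m:
120 × (0.908/6.28)² = 120 × 0.02091 = 2.509 mR/h.
Stay time = 3.17 mR ÷ 2.509 mR/h = 1.263 h.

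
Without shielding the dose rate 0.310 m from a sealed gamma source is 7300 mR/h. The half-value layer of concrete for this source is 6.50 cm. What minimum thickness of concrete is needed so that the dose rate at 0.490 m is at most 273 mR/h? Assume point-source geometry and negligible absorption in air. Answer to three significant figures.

22.2 cm

At 0.490 m, distance alone gives 7300 × (0.310/0.490)² = 7300 × 0.4002 = 2921 mR/h.
Further attenuation needed: 2921/273 = 10.70.
n = log₂(10.70) = 3.420 half-value layers.
Thickness = 3.420 × 6.50 cm = 22.23 cm.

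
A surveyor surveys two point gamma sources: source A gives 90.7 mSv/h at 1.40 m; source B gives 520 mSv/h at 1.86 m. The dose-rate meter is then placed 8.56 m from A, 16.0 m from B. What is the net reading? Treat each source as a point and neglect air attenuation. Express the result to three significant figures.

9.45 mSv/h

Each source contributes Iᵢ·(dᵢ/rᵢ)²; contributions add.
A: 90.7 × (1.40/8.56)² = 2.426 mSv/h
B: 520 × (1.86/16.0)² = 7.027 mSv/h
Total = 2.426 + 7.027 = 9.453 mSv/h.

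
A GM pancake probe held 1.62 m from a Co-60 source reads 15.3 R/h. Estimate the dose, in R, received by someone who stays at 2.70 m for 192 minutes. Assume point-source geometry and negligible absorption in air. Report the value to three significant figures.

17.6 R

Intensity scales as (d₁/d₂)², so rate at 2.70 m:
(1.62/2.70)² = 0.3600, so 15.3 × 0.3600 = 5.508 R/h.
Dose = rate × time = 5.508 R/h × 3.200 h = 17.63 R.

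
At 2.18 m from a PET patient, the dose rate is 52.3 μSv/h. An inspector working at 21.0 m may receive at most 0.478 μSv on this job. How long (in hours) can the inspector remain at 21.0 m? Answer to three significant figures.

Since intensity falls as 1/r², rate at 21.0 m:
52.3 × (2.18/21.0)² = 52.3 × 0.01078 = 0.5638 μSv/h.
Stay time = 0.478 μSv ÷ 0.5638 μSv/h = 0.8478 h.

0.848 h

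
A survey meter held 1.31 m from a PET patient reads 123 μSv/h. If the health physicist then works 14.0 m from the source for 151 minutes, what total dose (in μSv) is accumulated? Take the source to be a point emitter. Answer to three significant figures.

Intensity scales as (d₁/d₂)², so rate at 14.0 m:
(1.31/14.0)² = 0.008756, so 123 × 0.008756 = 1.077 μSv/h.
Dose = rate × time = 1.077 μSv/h × 2.517 h = 2.711 μSv.

2.71 μSv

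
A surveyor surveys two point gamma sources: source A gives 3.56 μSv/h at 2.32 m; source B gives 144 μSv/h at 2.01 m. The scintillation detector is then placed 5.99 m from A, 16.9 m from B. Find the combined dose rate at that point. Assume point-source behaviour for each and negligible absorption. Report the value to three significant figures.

2.57 μSv/h

By superposition, sum each source's inverse-square contribution:
A: 3.56 × (2.32/5.99)² = 0.5340 μSv/h
B: 144 × (2.01/16.9)² = 2.037 μSv/h
Total = 0.5340 + 2.037 = 2.571 μSv/h.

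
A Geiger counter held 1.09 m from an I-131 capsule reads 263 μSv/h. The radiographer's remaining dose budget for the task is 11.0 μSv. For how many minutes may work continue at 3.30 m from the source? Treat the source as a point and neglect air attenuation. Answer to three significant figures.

By the inverse-square law, rate at 3.30 m:
263 × (1.09/3.30)² = 263 × 0.1091 = 28.69 μSv/h.
Stay time = 11.0 μSv ÷ 28.69 μSv/h = 0.3834 h = 23.00 min.

23.0 min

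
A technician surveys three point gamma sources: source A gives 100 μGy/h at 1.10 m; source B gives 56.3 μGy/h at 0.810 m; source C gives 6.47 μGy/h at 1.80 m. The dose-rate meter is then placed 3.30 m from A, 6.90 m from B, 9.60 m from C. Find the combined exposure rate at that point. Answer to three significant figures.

By superposition, sum each source's inverse-square contribution:
A: 100 × (1.10/3.30)² = 11.11 μGy/h
B: 56.3 × (0.810/6.90)² = 0.7759 μGy/h
C: 6.47 × (1.80/9.60)² = 0.2275 μGy/h
Total = 11.11 + 0.7759 + 0.2275 = 12.11 μGy/h.

12.1 μGy/h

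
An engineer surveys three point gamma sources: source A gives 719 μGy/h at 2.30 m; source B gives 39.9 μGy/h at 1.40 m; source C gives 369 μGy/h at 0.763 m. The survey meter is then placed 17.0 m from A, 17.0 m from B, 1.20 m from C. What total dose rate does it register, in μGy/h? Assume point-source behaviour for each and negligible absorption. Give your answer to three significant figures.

163 μGy/h

Each source contributes Iᵢ·(dᵢ/rᵢ)²; contributions add.
A: 719 × (2.30/17.0)² = 13.16 μGy/h
B: 39.9 × (1.40/17.0)² = 0.2706 μGy/h
C: 369 × (0.763/1.20)² = 149.2 μGy/h
Total = 13.16 + 0.2706 + 149.2 = 162.6 μGy/h.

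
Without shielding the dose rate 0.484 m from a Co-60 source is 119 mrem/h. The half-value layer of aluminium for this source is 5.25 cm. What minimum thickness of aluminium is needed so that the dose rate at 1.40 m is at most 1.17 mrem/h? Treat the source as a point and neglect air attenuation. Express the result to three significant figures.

18.9 cm

At 1.40 m, distance alone gives 119 × (0.484/1.40)² = 119 × 0.1195 = 14.22 mrem/h.
Further attenuation needed: 14.22/1.17 = 12.15.
n = log₂(12.15) = 3.603 half-value layers.
Thickness = 3.603 × 5.25 cm = 18.92 cm.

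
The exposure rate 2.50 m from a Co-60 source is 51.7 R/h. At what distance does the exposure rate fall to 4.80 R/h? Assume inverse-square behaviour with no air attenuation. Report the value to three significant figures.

8.20 m

Using I₁d₁² = I₂d₂², d₂ = d₁·√(I₁/I₂).
I₁/I₂ = 51.7/4.80 = 10.77, so d₂ = 2.50 × √10.77 = 8.204 m.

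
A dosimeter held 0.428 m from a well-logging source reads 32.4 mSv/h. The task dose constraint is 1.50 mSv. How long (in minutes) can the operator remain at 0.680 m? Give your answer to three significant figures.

Using I₁d₁² = I₂d₂², rate at 0.680 m:
32.4 × (0.428/0.680)² = 32.4 × 0.3962 = 12.84 mSv/h.
Stay time = 1.50 mSv ÷ 12.84 mSv/h = 0.1168 h = 7.008 min.

7.01 min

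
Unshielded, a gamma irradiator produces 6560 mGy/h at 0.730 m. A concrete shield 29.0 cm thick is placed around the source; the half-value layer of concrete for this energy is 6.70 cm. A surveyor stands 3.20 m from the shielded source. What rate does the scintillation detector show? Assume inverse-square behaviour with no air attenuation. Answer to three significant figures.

Distance alone: (0.730/3.20)² = 0.05204, so 6560 × 0.05204 = 341.4 mGy/h.
Shield: 29.0/6.70 = 4.328 half-value layers → attenuation 2^(−4.328) = 0.04979.
Combined: 341.4 × 0.04979 = 17.00 mGy/h.

17.0 mGy/h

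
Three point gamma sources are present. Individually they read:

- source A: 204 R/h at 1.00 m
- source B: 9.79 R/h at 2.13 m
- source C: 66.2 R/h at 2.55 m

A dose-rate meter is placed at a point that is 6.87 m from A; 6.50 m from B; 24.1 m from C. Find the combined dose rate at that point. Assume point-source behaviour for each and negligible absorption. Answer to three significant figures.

By superposition, sum each source's inverse-square contribution:
A: 204 × (1.00/6.87)² = 4.322 R/h
B: 9.79 × (2.13/6.50)² = 1.051 R/h
C: 66.2 × (2.55/24.1)² = 0.7411 R/h
Total = 4.322 + 1.051 + 0.7411 = 6.114 R/h.

6.11 R/h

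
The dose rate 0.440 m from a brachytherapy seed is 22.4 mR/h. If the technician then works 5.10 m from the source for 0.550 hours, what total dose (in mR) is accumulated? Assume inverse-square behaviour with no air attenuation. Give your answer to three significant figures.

0.0917 mR

Since intensity falls as 1/r², rate at 5.10 m:
(0.440/5.10)² = 0.007443, so 22.4 × 0.007443 = 0.1667 mR/h.
Dose = rate × time = 0.1667 mR/h × 0.5500 h = 0.09169 mR.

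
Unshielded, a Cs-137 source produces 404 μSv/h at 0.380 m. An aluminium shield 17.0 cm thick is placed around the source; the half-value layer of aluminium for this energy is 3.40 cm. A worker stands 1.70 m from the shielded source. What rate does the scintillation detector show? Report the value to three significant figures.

Distance alone: (0.380/1.70)² = 0.04997, so 404 × 0.04997 = 20.19 μSv/h.
Shield: 17.0/3.40 = 5.000 half-value layers → attenuation 2^(−5.000) = 0.03125.
Combined: 20.19 × 0.03125 = 0.6309 μSv/h.

0.631 μSv/h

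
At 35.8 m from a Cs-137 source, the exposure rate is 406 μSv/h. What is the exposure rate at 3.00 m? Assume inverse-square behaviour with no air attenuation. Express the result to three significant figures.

Intensity scales as (d₁/d₂)², so the rate at 3.00 m is
406 × (35.8/3.00)² = 406 × 142.4 = 57810 μSv/h.

57800 μSv/h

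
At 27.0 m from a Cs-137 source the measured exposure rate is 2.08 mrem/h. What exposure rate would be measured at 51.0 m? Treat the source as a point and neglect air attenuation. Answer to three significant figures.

Since intensity falls as 1/r², scaling from 27.0 m to 51.0 m:
2.08 × (27.0/51.0)² = 2.08 × 0.2803 = 0.5830 mrem/h.

0.583 mrem/h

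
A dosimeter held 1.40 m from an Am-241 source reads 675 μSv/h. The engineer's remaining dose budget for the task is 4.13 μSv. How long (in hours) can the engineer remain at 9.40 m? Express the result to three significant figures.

Applying the 1/r² law, rate at 9.40 m:
675 × (1.40/9.40)² = 675 × 0.02218 = 14.97 μSv/h.
Stay time = 4.13 μSv ÷ 14.97 μSv/h = 0.2759 h.

0.276 h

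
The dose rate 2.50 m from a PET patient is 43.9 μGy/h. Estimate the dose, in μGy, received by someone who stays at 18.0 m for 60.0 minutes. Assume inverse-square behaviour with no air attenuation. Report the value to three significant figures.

0.847 μGy

Intensity scales as (d₁/d₂)², so rate at 18.0 m:
43.9 × (2.50/18.0)² = 43.9 × 0.01929 = 0.8468 μGy/h.
Dose = rate × time = 0.8468 μGy/h × 1.000 h = 0.8468 μGy.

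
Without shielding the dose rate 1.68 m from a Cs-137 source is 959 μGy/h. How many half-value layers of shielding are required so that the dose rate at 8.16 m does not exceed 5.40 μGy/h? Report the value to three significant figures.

2.91 half-value layers

At 8.16 m, distance alone gives (1.68/8.16)² = 0.04239, so 959 × 0.04239 = 40.65 μGy/h.
Further attenuation needed: 40.65/5.40 = 7.528.
n = log₂(7.528) = 2.912 half-value layers.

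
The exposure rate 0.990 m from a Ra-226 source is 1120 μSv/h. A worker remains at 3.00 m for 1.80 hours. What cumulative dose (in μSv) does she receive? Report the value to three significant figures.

Using I₁d₁² = I₂d₂², rate at 3.00 m:
1120 × (0.990/3.00)² = 1120 × 0.1089 = 122.0 μSv/h.
Dose = rate × time = 122.0 μSv/h × 1.800 h = 219.6 μSv.

220 μSv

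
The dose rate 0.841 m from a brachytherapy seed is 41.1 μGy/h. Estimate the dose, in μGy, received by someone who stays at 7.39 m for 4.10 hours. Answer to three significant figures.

2.18 μGy

Using I₁d₁² = I₂d₂², rate at 7.39 m:
(0.841/7.39)² = 0.01295, so 41.1 × 0.01295 = 0.5322 μGy/h.
Dose = rate × time = 0.5322 μGy/h × 4.100 h = 2.182 μGy.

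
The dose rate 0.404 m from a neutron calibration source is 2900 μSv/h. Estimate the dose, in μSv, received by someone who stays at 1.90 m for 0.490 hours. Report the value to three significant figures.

By the inverse-square law, rate at 1.90 m:
(0.404/1.90)² = 0.04521, so 2900 × 0.04521 = 131.1 μSv/h.
Dose = rate × time = 131.1 μSv/h × 0.4900 h = 64.24 μSv.

64.2 μSv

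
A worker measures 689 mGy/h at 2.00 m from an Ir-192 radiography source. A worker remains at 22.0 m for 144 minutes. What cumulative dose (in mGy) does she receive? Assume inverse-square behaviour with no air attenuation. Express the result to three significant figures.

13.7 mGy

Since intensity falls as 1/r², rate at 22.0 m:
689 × (2.00/22.0)² = 689 × 0.008264 = 5.694 mGy/h.
Dose = rate × time = 5.694 mGy/h × 2.400 h = 13.67 mGy.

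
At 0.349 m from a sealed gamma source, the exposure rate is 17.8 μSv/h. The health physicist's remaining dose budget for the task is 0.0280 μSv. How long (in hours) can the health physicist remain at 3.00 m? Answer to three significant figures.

By the inverse-square law, rate at 3.00 m:
17.8 × (0.349/3.00)² = 17.8 × 0.01353 = 0.2408 μSv/h.
Stay time = 0.0280 μSv ÷ 0.2408 μSv/h = 0.1163 h.

0.116 h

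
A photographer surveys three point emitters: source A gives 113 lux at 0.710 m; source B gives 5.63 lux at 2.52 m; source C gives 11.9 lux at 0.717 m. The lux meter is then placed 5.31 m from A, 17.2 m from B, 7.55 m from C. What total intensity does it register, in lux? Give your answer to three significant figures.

2.25 lux

Each source contributes Iᵢ·(dᵢ/rᵢ)²; contributions add.
A: 113 × (0.710/5.31)² = 2.020 lux
B: 5.63 × (2.52/17.2)² = 0.1209 lux
C: 11.9 × (0.717/7.55)² = 0.1073 lux
Total = 2.020 + 0.1209 + 0.1073 = 2.248 lux.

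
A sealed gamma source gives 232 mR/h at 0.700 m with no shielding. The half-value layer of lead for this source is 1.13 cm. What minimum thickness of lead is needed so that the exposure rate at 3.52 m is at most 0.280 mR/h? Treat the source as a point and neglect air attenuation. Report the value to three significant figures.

At 3.52 m, distance alone gives 232 × (0.700/3.52)² = 232 × 0.03955 = 9.176 mR/h.
Further attenuation needed: 9.176/0.280 = 32.77.
n = log₂(32.77) = 5.034 half-value layers.
Thickness = 5.034 × 1.13 cm = 5.688 cm.

5.69 cm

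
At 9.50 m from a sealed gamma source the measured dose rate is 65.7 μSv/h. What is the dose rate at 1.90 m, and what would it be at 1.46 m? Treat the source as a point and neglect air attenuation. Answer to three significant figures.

By the inverse-square law,
At 1.90 m: (9.50/1.90)² = 25.00, so 65.7 × 25.00 = 1642 μSv/h
At 1.46 m: (1.90/1.46)² = 1.694, so 1642 × 1.694 = 2782 μSv/h.

1640 μSv/h; 2780 μSv/h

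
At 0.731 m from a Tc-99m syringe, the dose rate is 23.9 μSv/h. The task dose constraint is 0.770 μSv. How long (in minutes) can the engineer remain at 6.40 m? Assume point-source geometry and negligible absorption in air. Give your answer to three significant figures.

Since intensity falls as 1/r², rate at 6.40 m:
23.9 × (0.731/6.40)² = 23.9 × 0.01305 = 0.3119 μSv/h.
Stay time = 0.770 μSv ÷ 0.3119 μSv/h = 2.469 h = 148.1 min.

148 min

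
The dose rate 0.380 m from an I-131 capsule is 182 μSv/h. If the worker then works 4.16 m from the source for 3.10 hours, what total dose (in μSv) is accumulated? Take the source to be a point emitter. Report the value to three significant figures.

Applying the 1/r² law, rate at 4.16 m:
182 × (0.380/4.16)² = 182 × 0.008344 = 1.519 μSv/h.
Dose = rate × time = 1.519 μSv/h × 3.100 h = 4.709 μSv.

4.71 μSv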